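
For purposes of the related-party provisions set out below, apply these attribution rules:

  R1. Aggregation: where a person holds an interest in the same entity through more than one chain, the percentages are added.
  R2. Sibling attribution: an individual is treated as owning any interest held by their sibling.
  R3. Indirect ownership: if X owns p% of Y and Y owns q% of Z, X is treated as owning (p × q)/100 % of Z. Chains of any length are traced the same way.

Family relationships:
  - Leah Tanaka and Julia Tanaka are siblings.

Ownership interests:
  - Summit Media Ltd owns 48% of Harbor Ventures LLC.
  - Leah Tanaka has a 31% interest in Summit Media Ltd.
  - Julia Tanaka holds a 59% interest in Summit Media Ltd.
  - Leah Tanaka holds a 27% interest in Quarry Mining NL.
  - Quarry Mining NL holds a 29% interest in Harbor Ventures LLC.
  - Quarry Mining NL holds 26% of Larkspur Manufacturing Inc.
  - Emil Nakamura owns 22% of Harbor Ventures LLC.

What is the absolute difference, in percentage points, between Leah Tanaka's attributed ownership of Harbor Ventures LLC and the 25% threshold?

26.03

By sibling attribution (R2), Leah Tanaka is treated as also owning Julia Tanaka's interest in Summit Media Ltd, giving 31% + 59% = 90%.
Chain via Quarry Mining NL (R3): 27% × 29% = 7.83% of Harbor Ventures LLC.
Chain via Summit Media Ltd (R3): 90% × 48% = 43.2% of Harbor Ventures LLC.
Aggregating (R1): 7.83% + 43.2% = 51.03%.
51.03% exceeds the 25% threshold by 26.03 percentage points.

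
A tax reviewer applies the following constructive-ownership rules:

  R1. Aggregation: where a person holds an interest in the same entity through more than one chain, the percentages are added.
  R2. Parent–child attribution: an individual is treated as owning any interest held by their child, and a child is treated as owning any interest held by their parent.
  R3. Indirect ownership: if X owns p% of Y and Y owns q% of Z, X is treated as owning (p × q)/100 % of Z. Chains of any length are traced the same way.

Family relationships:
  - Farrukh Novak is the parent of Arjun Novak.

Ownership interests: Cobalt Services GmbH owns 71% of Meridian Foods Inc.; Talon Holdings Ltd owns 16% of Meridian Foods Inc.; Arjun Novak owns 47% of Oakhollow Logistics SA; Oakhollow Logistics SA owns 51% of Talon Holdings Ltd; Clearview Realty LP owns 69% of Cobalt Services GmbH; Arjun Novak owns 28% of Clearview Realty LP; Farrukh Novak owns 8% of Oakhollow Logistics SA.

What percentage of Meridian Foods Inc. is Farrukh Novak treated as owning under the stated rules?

18.2052%

By parent–child attribution (R2), Farrukh Novak is treated as also owning Arjun Novak's interest in Oakhollow Logistics SA, giving 8% + 47% = 55%.
By parent–child attribution (R2), Farrukh Novak is treated as owning Arjun Novak's 28% interest in Clearview Realty LP.
Chain via Oakhollow Logistics SA → Talon Holdings Ltd (R3): 55% × 51% × 16% = 4.488% of Meridian Foods Inc.
Chain via Clearview Realty LP → Cobalt Services GmbH (R3): 28% × 69% × 71% = 13.7172% of Meridian Foods Inc.
Aggregating (R1): 4.488% + 13.7172% = 18.2052%.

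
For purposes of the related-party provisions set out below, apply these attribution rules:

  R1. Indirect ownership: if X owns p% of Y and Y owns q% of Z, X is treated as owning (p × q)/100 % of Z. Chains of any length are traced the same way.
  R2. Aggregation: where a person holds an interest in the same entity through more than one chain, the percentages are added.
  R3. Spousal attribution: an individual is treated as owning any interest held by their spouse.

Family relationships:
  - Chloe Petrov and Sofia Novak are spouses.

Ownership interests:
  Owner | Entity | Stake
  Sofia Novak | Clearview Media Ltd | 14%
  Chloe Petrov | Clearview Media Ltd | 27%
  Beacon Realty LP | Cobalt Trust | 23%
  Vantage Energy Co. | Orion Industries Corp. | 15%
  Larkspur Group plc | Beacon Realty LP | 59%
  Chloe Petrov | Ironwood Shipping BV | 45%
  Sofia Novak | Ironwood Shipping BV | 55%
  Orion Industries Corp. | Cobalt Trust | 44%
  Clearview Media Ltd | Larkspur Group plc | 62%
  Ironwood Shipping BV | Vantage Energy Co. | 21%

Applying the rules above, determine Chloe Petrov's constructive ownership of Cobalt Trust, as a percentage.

4.835494%

By spousal attribution (R3), Chloe Petrov is treated as also owning Sofia Novak's interest in Clearview Media Ltd, giving 27% + 14% = 41%.
By spousal attribution (R3), Chloe Petrov is treated as also owning Sofia Novak's interest in Ironwood Shipping BV, giving 45% + 55% = 100%.
Chain via Clearview Media Ltd → Larkspur Group plc → Beacon Realty LP (R1): 41% × 62% × 59% × 23% = 3.449494% of Cobalt Trust.
Chain via Ironwood Shipping BV → Vantage Energy Co. → Orion Industries Corp. (R1): 100% × 21% × 15% × 44% = 1.386% of Cobalt Trust.
Aggregating (R2): 3.449494% + 1.386% = 4.835494%.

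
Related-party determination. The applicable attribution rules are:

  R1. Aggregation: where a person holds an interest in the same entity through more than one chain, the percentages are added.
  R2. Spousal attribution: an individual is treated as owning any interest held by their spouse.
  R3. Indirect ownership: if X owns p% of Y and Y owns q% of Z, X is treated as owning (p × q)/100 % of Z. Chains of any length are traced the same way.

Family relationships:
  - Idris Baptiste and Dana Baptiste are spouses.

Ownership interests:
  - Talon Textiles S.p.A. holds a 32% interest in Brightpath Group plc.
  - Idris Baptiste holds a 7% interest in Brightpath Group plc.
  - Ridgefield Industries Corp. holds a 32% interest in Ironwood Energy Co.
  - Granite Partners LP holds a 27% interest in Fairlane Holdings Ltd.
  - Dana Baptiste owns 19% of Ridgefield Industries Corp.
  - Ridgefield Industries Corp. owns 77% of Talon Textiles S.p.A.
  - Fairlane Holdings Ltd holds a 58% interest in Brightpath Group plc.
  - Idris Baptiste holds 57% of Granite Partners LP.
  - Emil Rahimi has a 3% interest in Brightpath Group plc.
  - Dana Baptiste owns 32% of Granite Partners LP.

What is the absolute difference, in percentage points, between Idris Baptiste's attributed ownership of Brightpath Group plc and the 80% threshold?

By spousal attribution (R2), Idris Baptiste is treated as also owning Dana Baptiste's interest in Granite Partners LP, giving 57% + 32% = 89%.
By spousal attribution (R2), Idris Baptiste is treated as owning Dana Baptiste's 19% interest in Ridgefield Industries Corp.
Chain via Granite Partners LP → Fairlane Holdings Ltd (R3): 89% × 27% × 58% = 13.9374% of Brightpath Group plc.
Direct interest in Brightpath Group plc: 7%.
Chain via Ridgefield Industries Corp. → Talon Textiles S.p.A. (R3): 19% × 77% × 32% = 4.6816% of Brightpath Group plc.
Aggregating (R1): 13.9374% + 7% + 4.6816% = 25.619%.
25.619% falls short of the 80% threshold by 54.381 percentage points.

54.381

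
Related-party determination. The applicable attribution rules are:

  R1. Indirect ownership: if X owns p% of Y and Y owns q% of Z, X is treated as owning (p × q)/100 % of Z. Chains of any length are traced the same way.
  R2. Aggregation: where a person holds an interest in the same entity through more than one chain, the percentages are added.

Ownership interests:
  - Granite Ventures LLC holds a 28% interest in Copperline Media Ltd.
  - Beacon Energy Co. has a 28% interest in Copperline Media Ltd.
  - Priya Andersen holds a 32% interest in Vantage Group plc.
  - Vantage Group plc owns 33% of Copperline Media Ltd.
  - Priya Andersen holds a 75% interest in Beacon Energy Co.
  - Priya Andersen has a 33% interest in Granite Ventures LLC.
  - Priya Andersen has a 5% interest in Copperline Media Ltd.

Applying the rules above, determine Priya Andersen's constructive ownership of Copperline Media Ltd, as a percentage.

Chain via Beacon Energy Co. (R1): 75% × 28% = 21% of Copperline Media Ltd.
Chain via Vantage Group plc (R1): 32% × 33% = 10.56% of Copperline Media Ltd.
Chain via Granite Ventures LLC (R1): 33% × 28% = 9.24% of Copperline Media Ltd.
Direct interest in Copperline Media Ltd: 5%.
Aggregating (R2): 21% + 10.56% + 9.24% + 5% = 45.8%.

45.8%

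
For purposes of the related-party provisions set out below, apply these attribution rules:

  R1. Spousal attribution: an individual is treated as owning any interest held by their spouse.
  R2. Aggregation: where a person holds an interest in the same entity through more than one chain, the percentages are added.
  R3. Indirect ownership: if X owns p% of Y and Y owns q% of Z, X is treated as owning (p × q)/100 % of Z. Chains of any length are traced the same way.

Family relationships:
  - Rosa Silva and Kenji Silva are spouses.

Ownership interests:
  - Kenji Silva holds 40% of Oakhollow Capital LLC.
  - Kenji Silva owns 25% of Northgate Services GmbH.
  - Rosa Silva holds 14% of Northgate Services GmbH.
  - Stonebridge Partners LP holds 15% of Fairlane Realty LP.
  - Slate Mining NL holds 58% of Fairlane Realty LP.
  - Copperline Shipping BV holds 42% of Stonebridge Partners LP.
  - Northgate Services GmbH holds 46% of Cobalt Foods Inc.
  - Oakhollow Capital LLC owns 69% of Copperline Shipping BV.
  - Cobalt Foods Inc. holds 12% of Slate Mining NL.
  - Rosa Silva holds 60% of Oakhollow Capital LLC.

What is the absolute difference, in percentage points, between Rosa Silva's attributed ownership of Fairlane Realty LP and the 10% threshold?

4.404376

By spousal attribution (R1), Rosa Silva is treated as also owning Kenji Silva's interest in Northgate Services GmbH, giving 14% + 25% = 39%.
By spousal attribution (R1), Rosa Silva is treated as also owning Kenji Silva's interest in Oakhollow Capital LLC, giving 60% + 40% = 100%.
Chain via Northgate Services GmbH → Cobalt Foods Inc. → Slate Mining NL (R3): 39% × 46% × 12% × 58% = 1.248624% of Fairlane Realty LP.
Chain via Oakhollow Capital LLC → Copperline Shipping BV → Stonebridge Partners LP (R3): 100% × 69% × 42% × 15% = 4.347% of Fairlane Realty LP.
Aggregating (R2): 1.248624% + 4.347% = 5.595624%.
5.595624% falls short of the 10% threshold by 4.404376 percentage points.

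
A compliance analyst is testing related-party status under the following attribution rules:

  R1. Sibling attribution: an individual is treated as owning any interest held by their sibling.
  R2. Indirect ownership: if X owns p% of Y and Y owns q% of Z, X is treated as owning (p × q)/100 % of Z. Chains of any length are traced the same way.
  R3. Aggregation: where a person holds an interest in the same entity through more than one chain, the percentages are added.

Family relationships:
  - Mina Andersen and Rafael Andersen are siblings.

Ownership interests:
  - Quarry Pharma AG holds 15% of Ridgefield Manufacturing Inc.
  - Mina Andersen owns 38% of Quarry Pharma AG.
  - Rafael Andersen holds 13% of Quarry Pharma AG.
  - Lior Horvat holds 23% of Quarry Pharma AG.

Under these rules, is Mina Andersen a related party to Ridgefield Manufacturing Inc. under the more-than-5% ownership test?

By sibling attribution (R1), Mina Andersen is treated as also owning Rafael Andersen's interest in Quarry Pharma AG, giving 38% + 13% = 51%.
Chain via Quarry Pharma AG (R2): 51% × 15% = 7.65% of Ridgefield Manufacturing Inc.
7.65% exceeds the 5% threshold, so Mina is a related party to Ridgefield Manufacturing Inc.

Yes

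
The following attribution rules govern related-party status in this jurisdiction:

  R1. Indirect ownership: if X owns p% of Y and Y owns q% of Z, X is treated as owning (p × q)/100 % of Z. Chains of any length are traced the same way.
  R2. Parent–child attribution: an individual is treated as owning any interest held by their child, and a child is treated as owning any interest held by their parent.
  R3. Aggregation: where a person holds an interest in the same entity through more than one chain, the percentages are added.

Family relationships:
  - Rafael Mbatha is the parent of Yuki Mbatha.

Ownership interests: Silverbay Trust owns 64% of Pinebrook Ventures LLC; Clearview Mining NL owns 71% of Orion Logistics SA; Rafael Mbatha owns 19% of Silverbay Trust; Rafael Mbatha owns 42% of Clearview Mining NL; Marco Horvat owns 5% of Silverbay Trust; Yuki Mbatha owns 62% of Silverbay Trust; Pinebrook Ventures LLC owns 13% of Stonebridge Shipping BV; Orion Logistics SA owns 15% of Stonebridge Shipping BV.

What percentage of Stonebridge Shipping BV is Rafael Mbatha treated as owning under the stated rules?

By parent–child attribution (R2), Rafael Mbatha is treated as also owning Yuki Mbatha's interest in Silverbay Trust, giving 19% + 62% = 81%.
Chain via Silverbay Trust → Pinebrook Ventures LLC (R1): 81% × 64% × 13% = 6.7392% of Stonebridge Shipping BV.
Chain via Clearview Mining NL → Orion Logistics SA (R1): 42% × 71% × 15% = 4.473% of Stonebridge Shipping BV.
Aggregating (R3): 6.7392% + 4.473% = 11.2122%.

11.2122%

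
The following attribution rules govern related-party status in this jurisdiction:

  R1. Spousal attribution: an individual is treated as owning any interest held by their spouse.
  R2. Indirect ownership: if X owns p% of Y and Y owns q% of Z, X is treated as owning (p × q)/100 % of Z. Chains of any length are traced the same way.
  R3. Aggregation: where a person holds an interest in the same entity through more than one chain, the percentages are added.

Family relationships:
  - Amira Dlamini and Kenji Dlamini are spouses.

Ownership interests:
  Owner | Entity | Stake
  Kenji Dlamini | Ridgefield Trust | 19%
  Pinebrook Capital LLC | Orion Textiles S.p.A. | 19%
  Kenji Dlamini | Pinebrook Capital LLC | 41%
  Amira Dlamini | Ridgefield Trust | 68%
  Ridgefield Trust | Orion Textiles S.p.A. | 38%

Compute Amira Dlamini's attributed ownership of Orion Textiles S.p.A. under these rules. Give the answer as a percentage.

40.85%

By spousal attribution (R1), Amira Dlamini is treated as also owning Kenji Dlamini's interest in Ridgefield Trust, giving 68% + 19% = 87%.
By spousal attribution (R1), Amira Dlamini is treated as owning Kenji Dlamini's 41% interest in Pinebrook Capital LLC.
Chain via Ridgefield Trust (R2): 87% × 38% = 33.06% of Orion Textiles S.p.A.
Chain via Pinebrook Capital LLC (R2): 41% × 19% = 7.79% of Orion Textiles S.p.A.
Aggregating (R3): 33.06% + 7.79% = 40.85%.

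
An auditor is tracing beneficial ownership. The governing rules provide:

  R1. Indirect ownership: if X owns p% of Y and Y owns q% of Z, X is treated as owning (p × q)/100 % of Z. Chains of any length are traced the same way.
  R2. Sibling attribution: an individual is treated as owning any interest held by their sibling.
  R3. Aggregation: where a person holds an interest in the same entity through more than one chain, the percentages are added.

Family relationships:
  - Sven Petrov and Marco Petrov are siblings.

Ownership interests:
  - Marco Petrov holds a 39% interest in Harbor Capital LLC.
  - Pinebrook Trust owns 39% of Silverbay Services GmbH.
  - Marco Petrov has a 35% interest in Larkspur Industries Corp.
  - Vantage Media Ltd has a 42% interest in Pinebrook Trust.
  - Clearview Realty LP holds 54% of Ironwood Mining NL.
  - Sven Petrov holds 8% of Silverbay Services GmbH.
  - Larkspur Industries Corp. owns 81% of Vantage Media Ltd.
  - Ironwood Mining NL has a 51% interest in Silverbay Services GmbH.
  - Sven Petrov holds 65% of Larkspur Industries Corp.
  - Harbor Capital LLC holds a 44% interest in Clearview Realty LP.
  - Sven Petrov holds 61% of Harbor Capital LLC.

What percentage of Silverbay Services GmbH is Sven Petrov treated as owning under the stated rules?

By sibling attribution (R2), Sven Petrov is treated as also owning Marco Petrov's interest in Harbor Capital LLC, giving 61% + 39% = 100%.
By sibling attribution (R2), Sven Petrov is treated as also owning Marco Petrov's interest in Larkspur Industries Corp, giving 65% + 35% = 100%.
Chain via Harbor Capital LLC → Clearview Realty LP → Ironwood Mining NL (R1): 100% × 44% × 54% × 51% = 12.1176% of Silverbay Services GmbH.
Chain via Larkspur Industries Corp. → Vantage Media Ltd → Pinebrook Trust (R1): 100% × 81% × 42% × 39% = 13.2678% of Silverbay Services GmbH.
Direct interest in Silverbay Services GmbH: 8%.
Aggregating (R3): 12.1176% + 13.2678% + 8% = 33.3854%.

33.3854%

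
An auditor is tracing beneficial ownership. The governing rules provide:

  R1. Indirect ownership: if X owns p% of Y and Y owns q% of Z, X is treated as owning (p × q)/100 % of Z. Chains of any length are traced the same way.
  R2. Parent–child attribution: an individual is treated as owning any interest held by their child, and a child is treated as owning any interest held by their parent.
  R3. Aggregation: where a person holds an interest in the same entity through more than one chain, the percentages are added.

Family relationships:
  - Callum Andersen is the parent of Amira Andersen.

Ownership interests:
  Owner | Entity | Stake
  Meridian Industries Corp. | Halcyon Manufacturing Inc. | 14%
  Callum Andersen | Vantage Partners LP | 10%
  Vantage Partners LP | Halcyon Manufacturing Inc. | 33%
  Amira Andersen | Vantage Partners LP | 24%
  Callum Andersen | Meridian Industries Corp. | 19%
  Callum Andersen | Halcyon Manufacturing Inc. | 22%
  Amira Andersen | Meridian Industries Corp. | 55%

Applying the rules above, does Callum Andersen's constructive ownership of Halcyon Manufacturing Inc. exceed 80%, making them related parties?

By parent–child attribution (R2), Callum Andersen is treated as also owning Amira Andersen's interest in Meridian Industries Corp, giving 19% + 55% = 74%.
By parent–child attribution (R2), Callum Andersen is treated as also owning Amira Andersen's interest in Vantage Partners LP, giving 10% + 24% = 34%.
Chain via Meridian Industries Corp. (R1): 74% × 14% = 10.36% of Halcyon Manufacturing Inc.
Chain via Vantage Partners LP (R1): 34% × 33% = 11.22% of Halcyon Manufacturing Inc.
Direct interest in Halcyon Manufacturing Inc: 22%.
Aggregating (R3): 10.36% + 11.22% + 22% = 43.58%.
43.58% does not exceed the 80% threshold, so Callum is not a related party to Halcyon Manufacturing Inc.

No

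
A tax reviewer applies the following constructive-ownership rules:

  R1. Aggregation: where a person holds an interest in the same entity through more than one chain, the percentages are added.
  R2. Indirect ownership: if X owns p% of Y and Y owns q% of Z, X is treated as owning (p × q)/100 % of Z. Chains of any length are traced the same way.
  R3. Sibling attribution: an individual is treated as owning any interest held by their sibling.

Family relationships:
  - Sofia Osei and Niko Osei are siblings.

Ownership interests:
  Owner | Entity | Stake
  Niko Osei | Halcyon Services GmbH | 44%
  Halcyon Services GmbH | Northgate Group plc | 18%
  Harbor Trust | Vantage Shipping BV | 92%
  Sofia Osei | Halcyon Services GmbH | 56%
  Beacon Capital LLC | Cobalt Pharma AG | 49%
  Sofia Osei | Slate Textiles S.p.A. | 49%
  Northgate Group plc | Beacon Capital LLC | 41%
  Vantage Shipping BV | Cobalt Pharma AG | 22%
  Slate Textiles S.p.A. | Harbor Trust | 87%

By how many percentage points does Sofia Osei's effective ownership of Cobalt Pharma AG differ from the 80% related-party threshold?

By sibling attribution (R3), Sofia Osei is treated as also owning Niko Osei's interest in Halcyon Services GmbH, giving 56% + 44% = 100%.
Chain via Slate Textiles S.p.A. → Harbor Trust → Vantage Shipping BV (R2): 49% × 87% × 92% × 22% = 8.628312% of Cobalt Pharma AG.
Chain via Halcyon Services GmbH → Northgate Group plc → Beacon Capital LLC (R2): 100% × 18% × 41% × 49% = 3.6162% of Cobalt Pharma AG.
Aggregating (R1): 8.628312% + 3.6162% = 12.244512%.
12.244512% falls short of the 80% threshold by 67.755488 percentage points.

67.755488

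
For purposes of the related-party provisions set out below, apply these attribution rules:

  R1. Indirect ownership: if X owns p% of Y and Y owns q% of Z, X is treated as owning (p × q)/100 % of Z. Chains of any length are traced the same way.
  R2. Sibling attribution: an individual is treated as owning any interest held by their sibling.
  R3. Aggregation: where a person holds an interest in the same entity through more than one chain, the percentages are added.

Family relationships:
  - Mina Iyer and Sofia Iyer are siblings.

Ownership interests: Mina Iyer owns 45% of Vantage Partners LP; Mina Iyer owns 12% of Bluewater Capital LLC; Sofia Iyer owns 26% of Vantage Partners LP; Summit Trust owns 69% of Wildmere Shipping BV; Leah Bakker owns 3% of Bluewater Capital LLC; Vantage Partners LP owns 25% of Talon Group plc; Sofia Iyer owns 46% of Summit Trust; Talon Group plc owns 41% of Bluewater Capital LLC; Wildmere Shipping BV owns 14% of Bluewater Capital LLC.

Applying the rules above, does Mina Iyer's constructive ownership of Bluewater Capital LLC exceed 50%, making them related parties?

By sibling attribution (R2), Mina Iyer is treated as also owning Sofia Iyer's interest in Vantage Partners LP, giving 45% + 26% = 71%.
By sibling attribution (R2), Mina Iyer is treated as owning Sofia Iyer's 46% interest in Summit Trust.
Chain via Vantage Partners LP → Talon Group plc (R1): 71% × 25% × 41% = 7.2775% of Bluewater Capital LLC.
Direct interest in Bluewater Capital LLC: 12%.
Chain via Summit Trust → Wildmere Shipping BV (R1): 46% × 69% × 14% = 4.4436% of Bluewater Capital LLC.
Aggregating (R3): 7.2775% + 12% + 4.4436% = 23.7211%.
23.7211% does not exceed the 50% threshold, so Mina is not a related party to Bluewater Capital LLC.

No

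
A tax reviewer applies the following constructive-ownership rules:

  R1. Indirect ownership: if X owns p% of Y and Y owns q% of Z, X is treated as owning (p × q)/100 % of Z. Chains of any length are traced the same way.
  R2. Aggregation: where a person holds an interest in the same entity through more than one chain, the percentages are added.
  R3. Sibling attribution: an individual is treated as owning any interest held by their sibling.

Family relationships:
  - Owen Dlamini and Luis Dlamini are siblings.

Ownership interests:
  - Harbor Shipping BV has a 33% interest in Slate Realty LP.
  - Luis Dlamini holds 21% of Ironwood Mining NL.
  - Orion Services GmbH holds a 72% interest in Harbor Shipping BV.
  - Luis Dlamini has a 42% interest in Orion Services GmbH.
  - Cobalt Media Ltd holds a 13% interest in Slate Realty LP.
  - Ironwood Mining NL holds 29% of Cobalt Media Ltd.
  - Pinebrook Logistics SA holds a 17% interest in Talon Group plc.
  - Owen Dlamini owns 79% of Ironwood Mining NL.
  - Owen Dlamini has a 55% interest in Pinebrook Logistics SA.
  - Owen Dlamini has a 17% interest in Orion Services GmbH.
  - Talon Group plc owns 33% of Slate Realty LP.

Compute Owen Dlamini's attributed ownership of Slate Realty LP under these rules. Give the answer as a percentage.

By sibling attribution (R3), Owen Dlamini is treated as also owning Luis Dlamini's interest in Ironwood Mining NL, giving 79% + 21% = 100%.
By sibling attribution (R3), Owen Dlamini is treated as also owning Luis Dlamini's interest in Orion Services GmbH, giving 17% + 42% = 59%.
Chain via Ironwood Mining NL → Cobalt Media Ltd (R1): 100% × 29% × 13% = 3.77% of Slate Realty LP.
Chain via Pinebrook Logistics SA → Talon Group plc (R1): 55% × 17% × 33% = 3.0855% of Slate Realty LP.
Chain via Orion Services GmbH → Harbor Shipping BV (R1): 59% × 72% × 33% = 14.0184% of Slate Realty LP.
Aggregating (R2): 3.77% + 3.0855% + 14.0184% = 20.8739%.

20.8739%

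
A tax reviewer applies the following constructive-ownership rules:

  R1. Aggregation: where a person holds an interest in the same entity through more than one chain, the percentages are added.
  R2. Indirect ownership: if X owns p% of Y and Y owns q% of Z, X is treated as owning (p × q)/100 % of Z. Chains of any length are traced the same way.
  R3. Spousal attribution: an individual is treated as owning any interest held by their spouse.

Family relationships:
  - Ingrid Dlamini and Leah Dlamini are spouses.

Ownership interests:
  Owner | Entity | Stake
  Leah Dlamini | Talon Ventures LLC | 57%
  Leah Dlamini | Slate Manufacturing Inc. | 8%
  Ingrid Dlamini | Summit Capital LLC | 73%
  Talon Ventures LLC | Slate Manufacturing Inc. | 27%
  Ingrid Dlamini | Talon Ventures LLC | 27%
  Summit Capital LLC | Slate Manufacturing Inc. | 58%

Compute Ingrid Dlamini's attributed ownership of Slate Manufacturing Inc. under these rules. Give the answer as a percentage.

By spousal attribution (R3), Ingrid Dlamini is treated as also owning Leah Dlamini's interest in Talon Ventures LLC, giving 27% + 57% = 84%.
By spousal attribution (R3), Ingrid Dlamini is treated as owning Leah Dlamini's 8% interest in Slate Manufacturing Inc.
Chain via Talon Ventures LLC (R2): 84% × 27% = 22.68% of Slate Manufacturing Inc.
Chain via Summit Capital LLC (R2): 73% × 58% = 42.34% of Slate Manufacturing Inc.
Direct interest in Slate Manufacturing Inc: 8%.
Aggregating (R1): 22.68% + 42.34% + 8% = 73.02%.

73.02%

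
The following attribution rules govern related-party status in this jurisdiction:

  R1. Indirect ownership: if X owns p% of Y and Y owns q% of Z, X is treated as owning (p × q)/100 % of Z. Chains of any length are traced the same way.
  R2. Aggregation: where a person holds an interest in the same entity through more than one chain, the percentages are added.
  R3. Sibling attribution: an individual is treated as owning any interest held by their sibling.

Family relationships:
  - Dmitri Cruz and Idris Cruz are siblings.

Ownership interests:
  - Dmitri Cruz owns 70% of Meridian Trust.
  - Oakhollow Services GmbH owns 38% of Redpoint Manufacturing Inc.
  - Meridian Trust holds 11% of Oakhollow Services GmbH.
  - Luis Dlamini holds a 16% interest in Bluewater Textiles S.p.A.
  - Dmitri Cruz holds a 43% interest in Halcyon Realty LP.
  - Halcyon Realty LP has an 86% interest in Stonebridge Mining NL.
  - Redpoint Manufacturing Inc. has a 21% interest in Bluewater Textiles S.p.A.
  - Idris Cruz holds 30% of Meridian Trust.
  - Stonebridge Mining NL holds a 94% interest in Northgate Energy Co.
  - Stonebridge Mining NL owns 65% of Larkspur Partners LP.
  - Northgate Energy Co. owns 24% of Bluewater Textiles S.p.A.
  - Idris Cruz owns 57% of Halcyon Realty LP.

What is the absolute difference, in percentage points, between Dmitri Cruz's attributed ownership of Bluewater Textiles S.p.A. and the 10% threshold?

10.2794

By sibling attribution (R3), Dmitri Cruz is treated as also owning Idris Cruz's interest in Meridian Trust, giving 70% + 30% = 100%.
By sibling attribution (R3), Dmitri Cruz is treated as also owning Idris Cruz's interest in Halcyon Realty LP, giving 43% + 57% = 100%.
Chain via Meridian Trust → Oakhollow Services GmbH → Redpoint Manufacturing Inc. (R1): 100% × 11% × 38% × 21% = 0.8778% of Bluewater Textiles S.p.A.
Chain via Halcyon Realty LP → Stonebridge Mining NL → Northgate Energy Co. (R1): 100% × 86% × 94% × 24% = 19.4016% of Bluewater Textiles S.p.A.
Aggregating (R2): 0.8778% + 19.4016% = 20.2794%.
20.2794% exceeds the 10% threshold by 10.2794 percentage points.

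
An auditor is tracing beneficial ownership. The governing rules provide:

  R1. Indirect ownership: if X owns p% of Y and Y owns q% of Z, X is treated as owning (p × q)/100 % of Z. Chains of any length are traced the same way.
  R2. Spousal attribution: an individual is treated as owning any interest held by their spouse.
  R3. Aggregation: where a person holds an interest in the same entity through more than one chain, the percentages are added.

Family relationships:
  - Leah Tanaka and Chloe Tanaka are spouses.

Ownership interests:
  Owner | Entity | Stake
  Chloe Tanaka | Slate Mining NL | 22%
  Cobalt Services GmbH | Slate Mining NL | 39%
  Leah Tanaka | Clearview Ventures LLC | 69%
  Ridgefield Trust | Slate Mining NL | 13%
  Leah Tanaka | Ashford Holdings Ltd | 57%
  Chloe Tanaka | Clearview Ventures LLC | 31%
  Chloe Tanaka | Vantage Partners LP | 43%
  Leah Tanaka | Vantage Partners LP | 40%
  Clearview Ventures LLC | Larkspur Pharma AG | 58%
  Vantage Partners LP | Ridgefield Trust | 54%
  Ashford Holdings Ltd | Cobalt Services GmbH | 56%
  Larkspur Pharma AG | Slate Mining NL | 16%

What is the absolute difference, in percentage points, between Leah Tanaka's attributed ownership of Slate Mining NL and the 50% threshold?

By spousal attribution (R2), Leah Tanaka is treated as also owning Chloe Tanaka's interest in Clearview Ventures LLC, giving 69% + 31% = 100%.
By spousal attribution (R2), Leah Tanaka is treated as also owning Chloe Tanaka's interest in Vantage Partners LP, giving 40% + 43% = 83%.
By spousal attribution (R2), Leah Tanaka is treated as owning Chloe Tanaka's 22% interest in Slate Mining NL.
Chain via Ashford Holdings Ltd → Cobalt Services GmbH (R1): 57% × 56% × 39% = 12.4488% of Slate Mining NL.
Chain via Clearview Ventures LLC → Larkspur Pharma AG (R1): 100% × 58% × 16% = 9.28% of Slate Mining NL.
Chain via Vantage Partners LP → Ridgefield Trust (R1): 83% × 54% × 13% = 5.8266% of Slate Mining NL.
Direct interest in Slate Mining NL: 22%.
Aggregating (R3): 12.4488% + 9.28% + 5.8266% + 22% = 49.5554%.
49.5554% falls short of the 50% threshold by 0.4446 percentage points.

0.4446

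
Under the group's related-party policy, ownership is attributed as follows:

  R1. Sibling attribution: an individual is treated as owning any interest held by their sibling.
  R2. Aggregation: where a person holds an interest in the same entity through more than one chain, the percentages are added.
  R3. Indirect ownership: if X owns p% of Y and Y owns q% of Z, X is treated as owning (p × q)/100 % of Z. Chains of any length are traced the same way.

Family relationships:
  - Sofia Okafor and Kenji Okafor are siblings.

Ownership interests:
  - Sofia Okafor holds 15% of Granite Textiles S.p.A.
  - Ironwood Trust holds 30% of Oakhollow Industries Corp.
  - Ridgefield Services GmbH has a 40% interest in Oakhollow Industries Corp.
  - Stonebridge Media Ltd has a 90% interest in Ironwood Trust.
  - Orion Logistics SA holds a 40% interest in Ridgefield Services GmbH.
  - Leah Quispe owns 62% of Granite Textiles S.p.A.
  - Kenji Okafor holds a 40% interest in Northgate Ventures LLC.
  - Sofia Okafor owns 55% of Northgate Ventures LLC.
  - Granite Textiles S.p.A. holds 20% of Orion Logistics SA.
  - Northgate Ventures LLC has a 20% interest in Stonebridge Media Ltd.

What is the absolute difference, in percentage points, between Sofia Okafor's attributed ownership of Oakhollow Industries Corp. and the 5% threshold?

By sibling attribution (R1), Sofia Okafor is treated as also owning Kenji Okafor's interest in Northgate Ventures LLC, giving 55% + 40% = 95%.
Chain via Granite Textiles S.p.A. → Orion Logistics SA → Ridgefield Services GmbH (R3): 15% × 20% × 40% × 40% = 0.48% of Oakhollow Industries Corp.
Chain via Northgate Ventures LLC → Stonebridge Media Ltd → Ironwood Trust (R3): 95% × 20% × 90% × 30% = 5.13% of Oakhollow Industries Corp.
Aggregating (R2): 0.48% + 5.13% = 5.61%.
5.61% exceeds the 5% threshold by 0.61 percentage points.

0.61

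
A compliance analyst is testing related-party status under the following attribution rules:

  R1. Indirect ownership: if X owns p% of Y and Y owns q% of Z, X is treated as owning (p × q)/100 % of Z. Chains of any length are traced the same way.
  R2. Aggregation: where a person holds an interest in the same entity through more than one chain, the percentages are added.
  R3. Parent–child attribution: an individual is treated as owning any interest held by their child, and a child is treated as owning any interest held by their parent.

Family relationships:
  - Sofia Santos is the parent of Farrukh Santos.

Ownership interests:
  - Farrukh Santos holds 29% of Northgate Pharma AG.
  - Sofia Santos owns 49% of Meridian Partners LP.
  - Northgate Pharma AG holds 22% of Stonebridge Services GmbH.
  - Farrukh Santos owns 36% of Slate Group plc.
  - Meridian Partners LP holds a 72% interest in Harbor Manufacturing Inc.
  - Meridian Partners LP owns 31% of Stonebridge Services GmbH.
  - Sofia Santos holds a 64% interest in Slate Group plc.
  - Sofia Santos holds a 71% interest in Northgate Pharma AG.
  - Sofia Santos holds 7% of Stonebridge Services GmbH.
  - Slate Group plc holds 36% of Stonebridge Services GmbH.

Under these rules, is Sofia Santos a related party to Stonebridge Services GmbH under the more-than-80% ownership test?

Yes

By parent–child attribution (R3), Sofia Santos is treated as also owning Farrukh Santos's interest in Slate Group plc, giving 64% + 36% = 100%.
By parent–child attribution (R3), Sofia Santos is treated as also owning Farrukh Santos's interest in Northgate Pharma AG, giving 71% + 29% = 100%.
Chain via Slate Group plc (R1): 100% × 36% = 36% of Stonebridge Services GmbH.
Chain via Northgate Pharma AG (R1): 100% × 22% = 22% of Stonebridge Services GmbH.
Chain via Meridian Partners LP (R1): 49% × 31% = 15.19% of Stonebridge Services GmbH.
Direct interest in Stonebridge Services GmbH: 7%.
Aggregating (R2): 36% + 22% + 15.19% + 7% = 80.19%.
80.19% exceeds the 80% threshold, so Sofia is a related party to Stonebridge Services GmbH.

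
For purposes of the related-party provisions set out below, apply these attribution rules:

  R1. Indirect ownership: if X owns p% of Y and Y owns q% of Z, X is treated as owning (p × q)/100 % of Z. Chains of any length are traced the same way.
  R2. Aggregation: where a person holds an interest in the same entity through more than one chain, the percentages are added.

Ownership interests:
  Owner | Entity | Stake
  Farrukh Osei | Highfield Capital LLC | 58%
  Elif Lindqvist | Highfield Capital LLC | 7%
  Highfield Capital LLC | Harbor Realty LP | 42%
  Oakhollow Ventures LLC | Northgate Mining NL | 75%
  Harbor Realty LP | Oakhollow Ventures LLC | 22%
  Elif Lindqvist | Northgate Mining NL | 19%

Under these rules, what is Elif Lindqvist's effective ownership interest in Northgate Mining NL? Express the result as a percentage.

Chain via Highfield Capital LLC → Harbor Realty LP → Oakhollow Ventures LLC (R1): 7% × 42% × 22% × 75% = 0.4851% of Northgate Mining NL.
Direct interest in Northgate Mining NL: 19%.
Aggregating (R2): 0.4851% + 19% = 19.4851%.

19.4851%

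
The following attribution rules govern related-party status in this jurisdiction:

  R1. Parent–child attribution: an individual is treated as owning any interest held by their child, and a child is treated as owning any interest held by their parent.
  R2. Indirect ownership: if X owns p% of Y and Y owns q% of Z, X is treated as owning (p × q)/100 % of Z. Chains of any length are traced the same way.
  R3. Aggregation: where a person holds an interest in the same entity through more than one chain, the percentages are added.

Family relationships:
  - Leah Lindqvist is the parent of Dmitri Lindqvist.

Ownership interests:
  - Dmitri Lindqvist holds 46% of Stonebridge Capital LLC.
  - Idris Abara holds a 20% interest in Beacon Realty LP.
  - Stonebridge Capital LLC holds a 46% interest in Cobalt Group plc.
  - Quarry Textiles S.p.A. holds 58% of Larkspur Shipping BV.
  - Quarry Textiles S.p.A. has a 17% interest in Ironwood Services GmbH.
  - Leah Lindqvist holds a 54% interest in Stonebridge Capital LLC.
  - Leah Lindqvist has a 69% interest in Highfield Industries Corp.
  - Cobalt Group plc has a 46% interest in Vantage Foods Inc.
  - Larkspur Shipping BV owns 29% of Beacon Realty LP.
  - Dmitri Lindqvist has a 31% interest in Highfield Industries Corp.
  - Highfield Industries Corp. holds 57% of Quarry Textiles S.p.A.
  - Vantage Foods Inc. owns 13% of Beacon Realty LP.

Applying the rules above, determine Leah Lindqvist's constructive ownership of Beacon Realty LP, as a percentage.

By parent–child attribution (R1), Leah Lindqvist is treated as also owning Dmitri Lindqvist's interest in Highfield Industries Corp, giving 69% + 31% = 100%.
By parent–child attribution (R1), Leah Lindqvist is treated as also owning Dmitri Lindqvist's interest in Stonebridge Capital LLC, giving 54% + 46% = 100%.
Chain via Highfield Industries Corp. → Quarry Textiles S.p.A. → Larkspur Shipping BV (R2): 100% × 57% × 58% × 29% = 9.5874% of Beacon Realty LP.
Chain via Stonebridge Capital LLC → Cobalt Group plc → Vantage Foods Inc. (R2): 100% × 46% × 46% × 13% = 2.7508% of Beacon Realty LP.
Aggregating (R3): 9.5874% + 2.7508% = 12.3382%.

12.3382%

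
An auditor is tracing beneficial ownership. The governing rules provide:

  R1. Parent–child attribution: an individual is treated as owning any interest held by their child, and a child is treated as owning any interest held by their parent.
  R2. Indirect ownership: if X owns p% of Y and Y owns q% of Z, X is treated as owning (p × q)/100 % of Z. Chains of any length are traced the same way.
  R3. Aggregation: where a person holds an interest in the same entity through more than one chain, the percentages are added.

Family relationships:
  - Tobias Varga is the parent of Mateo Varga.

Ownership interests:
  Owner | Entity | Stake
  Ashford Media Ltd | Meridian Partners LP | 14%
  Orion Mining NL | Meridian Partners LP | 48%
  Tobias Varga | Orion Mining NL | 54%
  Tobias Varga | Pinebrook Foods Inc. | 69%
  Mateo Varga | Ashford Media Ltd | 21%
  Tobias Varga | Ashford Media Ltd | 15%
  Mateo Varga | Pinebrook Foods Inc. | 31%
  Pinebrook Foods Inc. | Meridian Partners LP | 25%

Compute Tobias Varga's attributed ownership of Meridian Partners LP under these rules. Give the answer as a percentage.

By parent–child attribution (R1), Tobias Varga is treated as also owning Mateo Varga's interest in Ashford Media Ltd, giving 15% + 21% = 36%.
By parent–child attribution (R1), Tobias Varga is treated as also owning Mateo Varga's interest in Pinebrook Foods Inc, giving 69% + 31% = 100%.
Chain via Orion Mining NL (R2): 54% × 48% = 25.92% of Meridian Partners LP.
Chain via Ashford Media Ltd (R2): 36% × 14% = 5.04% of Meridian Partners LP.
Chain via Pinebrook Foods Inc. (R2): 100% × 25% = 25% of Meridian Partners LP.
Aggregating (R3): 25.92% + 5.04% + 25% = 55.96%.

55.96%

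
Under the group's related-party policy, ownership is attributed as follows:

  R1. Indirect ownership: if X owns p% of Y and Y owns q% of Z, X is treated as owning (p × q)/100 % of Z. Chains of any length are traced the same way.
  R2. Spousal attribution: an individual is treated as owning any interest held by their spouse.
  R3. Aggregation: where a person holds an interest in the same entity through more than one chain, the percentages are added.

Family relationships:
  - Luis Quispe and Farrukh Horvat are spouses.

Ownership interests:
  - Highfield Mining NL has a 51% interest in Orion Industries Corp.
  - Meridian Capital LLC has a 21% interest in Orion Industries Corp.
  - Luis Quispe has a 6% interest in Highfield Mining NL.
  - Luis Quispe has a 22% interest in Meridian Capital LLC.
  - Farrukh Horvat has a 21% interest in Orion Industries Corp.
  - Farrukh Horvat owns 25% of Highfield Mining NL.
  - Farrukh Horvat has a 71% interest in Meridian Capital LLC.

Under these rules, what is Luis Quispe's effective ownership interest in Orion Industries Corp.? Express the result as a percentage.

By spousal attribution (R2), Luis Quispe is treated as also owning Farrukh Horvat's interest in Meridian Capital LLC, giving 22% + 71% = 93%.
By spousal attribution (R2), Luis Quispe is treated as also owning Farrukh Horvat's interest in Highfield Mining NL, giving 6% + 25% = 31%.
By spousal attribution (R2), Luis Quispe is treated as owning Farrukh Horvat's 21% interest in Orion Industries Corp.
Chain via Meridian Capital LLC (R1): 93% × 21% = 19.53% of Orion Industries Corp.
Chain via Highfield Mining NL (R1): 31% × 51% = 15.81% of Orion Industries Corp.
Direct interest in Orion Industries Corp: 21%.
Aggregating (R3): 19.53% + 15.81% + 21% = 56.34%.

56.34%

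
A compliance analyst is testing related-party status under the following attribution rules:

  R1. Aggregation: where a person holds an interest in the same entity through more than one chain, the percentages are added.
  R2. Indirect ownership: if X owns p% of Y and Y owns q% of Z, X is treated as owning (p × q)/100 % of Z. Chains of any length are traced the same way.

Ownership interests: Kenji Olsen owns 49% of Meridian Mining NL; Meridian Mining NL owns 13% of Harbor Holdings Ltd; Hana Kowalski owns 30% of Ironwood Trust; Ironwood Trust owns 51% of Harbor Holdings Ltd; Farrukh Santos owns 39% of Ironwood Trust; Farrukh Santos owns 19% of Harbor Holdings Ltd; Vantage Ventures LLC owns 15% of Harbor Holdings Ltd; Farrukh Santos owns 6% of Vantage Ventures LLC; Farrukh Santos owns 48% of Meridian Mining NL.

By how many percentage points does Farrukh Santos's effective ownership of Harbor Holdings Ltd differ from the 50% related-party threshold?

3.97

Chain via Meridian Mining NL (R2): 48% × 13% = 6.24% of Harbor Holdings Ltd.
Chain via Ironwood Trust (R2): 39% × 51% = 19.89% of Harbor Holdings Ltd.
Chain via Vantage Ventures LLC (R2): 6% × 15% = 0.9% of Harbor Holdings Ltd.
Direct interest in Harbor Holdings Ltd: 19%.
Aggregating (R1): 6.24% + 19.89% + 0.9% + 19% = 46.03%.
46.03% falls short of the 50% threshold by 3.97 percentage points.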